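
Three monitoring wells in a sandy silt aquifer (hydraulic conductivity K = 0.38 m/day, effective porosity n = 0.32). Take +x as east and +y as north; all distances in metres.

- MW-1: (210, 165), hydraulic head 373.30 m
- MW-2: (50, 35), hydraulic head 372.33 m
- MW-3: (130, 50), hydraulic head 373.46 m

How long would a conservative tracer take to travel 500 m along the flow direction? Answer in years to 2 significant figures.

55 years

Differences from MW-1: to MW-2 (Δx, Δy, Δh) = (-160, -130, -0.97); to MW-3 = (-80, -115, +0.16).
Determinant of the coordinate differences = (-160)·(-115) − (-80)·(-130) = 8000.
∂h/∂x = [(-0.97)·(-115) − (+0.16)·(-130)] / 8000 = +0.01654
∂h/∂y = [(-160)·(+0.16) − (-80)·(-0.97)] / 8000 = -0.01290
|∇h| = √(0.01654² + -0.01290²) = 0.02098
Seepage velocity v = K·i/n = 0.38 × 0.02098 / 0.32 = 0.02491 m/day.
t = 500 / 0.02491 = 2.007e+04 days = 54.9 years.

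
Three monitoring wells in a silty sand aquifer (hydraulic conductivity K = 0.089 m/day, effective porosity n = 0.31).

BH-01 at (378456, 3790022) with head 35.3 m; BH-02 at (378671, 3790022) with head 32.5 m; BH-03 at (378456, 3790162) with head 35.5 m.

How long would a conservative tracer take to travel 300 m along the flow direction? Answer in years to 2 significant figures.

∂h/∂x = (32.5 − 35.3) / (378671 − 378456) = -0.01302
∂h/∂y = (35.5 − 35.3) / (3790162 − 3790022) = +0.001429
|∇h| = √(-0.01302² + 0.001429²) = 0.0131
Seepage velocity v = K·i/n = 0.089 × 0.0131 / 0.31 = 0.003761 m/day.
t = 300 / 0.003761 = 7.977e+04 days = 218 years.

220 years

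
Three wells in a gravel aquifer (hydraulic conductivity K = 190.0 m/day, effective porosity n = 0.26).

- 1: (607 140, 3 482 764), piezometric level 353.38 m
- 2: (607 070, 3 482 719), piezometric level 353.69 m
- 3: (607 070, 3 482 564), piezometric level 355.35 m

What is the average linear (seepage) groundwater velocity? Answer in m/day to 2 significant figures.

Taking 1 as reference: 2−1 = (-70, -45, +0.31); 3−1 = (-70, -200, +1.97).
Determinant of the coordinate differences = (-70)·(-200) − (-70)·(-45) = 10850.
∂h/∂x = [(+0.31)·(-200) − (+1.97)·(-45)] / 10850 = +0.002456
∂h/∂y = [(-70)·(+1.97) − (-70)·(+0.31)] / 10850 = -0.01071
|∇h| = √(0.002456² + -0.01071²) = 0.01099
Seepage velocity v = K·i/n = 190.0 × 0.01099 / 0.26 = 8.031 m/day.

8.0 m/day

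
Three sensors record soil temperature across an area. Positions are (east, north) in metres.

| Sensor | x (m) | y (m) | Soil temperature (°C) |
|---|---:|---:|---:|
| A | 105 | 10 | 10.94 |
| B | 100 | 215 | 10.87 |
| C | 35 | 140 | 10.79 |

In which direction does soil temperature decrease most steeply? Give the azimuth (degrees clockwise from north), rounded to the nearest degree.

With T = a·x + b·y + c and A as origin, the differences give:
  (-5)·a + 205·b = -0.07
  (-70)·a + 130·b = -0.15
Eliminate b (×130 and ×205, subtract): 13700·a = 21.650 → a = ∂T/∂x = +0.001580
Back-substitute: b = ∂T/∂y = -0.0003029.
Steepest decrease is along −∇f: components (-0.001580 E, +0.0003029 N).
Azimuth = atan2(-0.001580, +0.0003029) = 280.9° ≈ 281°.

281°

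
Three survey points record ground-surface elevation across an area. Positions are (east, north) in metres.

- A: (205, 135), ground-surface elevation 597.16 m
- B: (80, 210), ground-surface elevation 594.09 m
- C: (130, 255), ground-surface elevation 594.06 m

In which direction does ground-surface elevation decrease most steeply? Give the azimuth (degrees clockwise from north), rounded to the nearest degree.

319°

Taking A as reference: B−A = (-125, 75, -3.07); C−A = (-75, 120, -3.10).
Solve a·Δx + b·Δy = Δz: det = (-125)·120 − (-75)·75 = -9375.
∂z/∂x = [(-3.07)·120 − (-3.10)·75] / -9375 = +0.01450
∂z/∂y = [(-125)·(-3.10) − (-75)·(-3.07)] / -9375 = -0.01677
Steepest decrease is along −∇f: components (-0.01450 E, +0.01677 N).
Azimuth = atan2(-0.01450, +0.01677) = 319.2° ≈ 319°.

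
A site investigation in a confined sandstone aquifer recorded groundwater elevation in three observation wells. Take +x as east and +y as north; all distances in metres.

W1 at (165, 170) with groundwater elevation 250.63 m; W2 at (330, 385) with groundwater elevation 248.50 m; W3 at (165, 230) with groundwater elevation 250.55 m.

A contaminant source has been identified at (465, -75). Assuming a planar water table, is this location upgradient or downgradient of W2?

downgradient

With h = a·x + b·y + c and W1 as origin, the differences give:
  165·a + 215·b = -2.13
  0·a + 60·b = -0.08
Eliminate b (×60 and ×215, subtract): 9900·a = -110.600 → a = ∂h/∂x = -0.01117
Back-substitute: b = ∂h/∂y = -0.001333.
Head at (465, -75) = 250.63 + (-0.01117)·(300) + (-0.001333)·(-245) = 247.61 m.
That is lower than the 248.50 m at W2, so the point is downgradient.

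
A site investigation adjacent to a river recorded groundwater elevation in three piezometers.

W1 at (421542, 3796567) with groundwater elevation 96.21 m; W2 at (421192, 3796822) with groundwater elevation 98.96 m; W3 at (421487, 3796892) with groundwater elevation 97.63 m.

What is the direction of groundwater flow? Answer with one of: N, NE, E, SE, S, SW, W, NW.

SE

Differences from W1: to W2 (Δx, Δy, Δh) = (-350, 255, +2.75); to W3 = (-55, 325, +1.42).
Determinant of the coordinate differences = (-350)·325 − (-55)·255 = -99725.
∂h/∂x = [(+2.75)·325 − (+1.42)·255] / -99725 = -0.005331
∂h/∂y = [(-350)·(+1.42) − (-55)·(+2.75)] / -99725 = +0.003467
Flow = −∇h = (+0.005331 east, -0.003467 north), which points southeast.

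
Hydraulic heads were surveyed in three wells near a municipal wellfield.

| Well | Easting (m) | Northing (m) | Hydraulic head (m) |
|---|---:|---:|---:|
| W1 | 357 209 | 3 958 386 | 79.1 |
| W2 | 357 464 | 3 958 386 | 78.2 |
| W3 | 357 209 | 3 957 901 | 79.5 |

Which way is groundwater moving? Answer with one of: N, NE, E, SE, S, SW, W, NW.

E

∂h/∂x = (78.2 − 79.1) / (357464 − 357209) = -0.003529
∂h/∂y = (79.5 − 79.1) / (3957901 − 3958386) = -0.0008247
Flow = −∇h = (+0.003529 east, +0.0008247 north), which points east.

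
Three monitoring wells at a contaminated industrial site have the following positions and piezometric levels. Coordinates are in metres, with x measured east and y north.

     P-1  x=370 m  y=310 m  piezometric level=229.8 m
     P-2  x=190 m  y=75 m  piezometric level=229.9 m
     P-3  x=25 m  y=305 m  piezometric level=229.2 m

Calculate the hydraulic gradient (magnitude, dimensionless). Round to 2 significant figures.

0.0025

Taking P-1 as reference: P-2−P-1 = (-180, -235, +0.1); P-3−P-1 = (-345, -5, -0.6).
Solve a·Δx + b·Δy = Δh: det = (-180)·(-5) − (-345)·(-235) = -80175.
∂h/∂x = [(+0.1)·(-5) − (-0.6)·(-235)] / -80175 = +0.001765
∂h/∂y = [(-180)·(-0.6) − (-345)·(+0.1)] / -80175 = -0.001777
|∇h| = √(0.001765² + -0.001777²) = 0.002505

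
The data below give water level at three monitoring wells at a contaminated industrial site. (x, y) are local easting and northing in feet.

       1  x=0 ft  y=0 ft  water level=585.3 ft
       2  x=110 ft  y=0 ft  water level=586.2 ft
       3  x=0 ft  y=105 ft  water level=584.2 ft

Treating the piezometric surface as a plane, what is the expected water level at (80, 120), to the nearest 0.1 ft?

∂h/∂x = (586.2 − 585.3) / (110 − 0) = +0.008182
∂h/∂y = (584.2 − 585.3) / (105 − 0) = -0.01048
h(80, 120) = 585.3 + (+0.008182)·(80) + (-0.01048)·(120) = 585.3 +0.655 -1.257 = 584.697 ft.

584.7 ft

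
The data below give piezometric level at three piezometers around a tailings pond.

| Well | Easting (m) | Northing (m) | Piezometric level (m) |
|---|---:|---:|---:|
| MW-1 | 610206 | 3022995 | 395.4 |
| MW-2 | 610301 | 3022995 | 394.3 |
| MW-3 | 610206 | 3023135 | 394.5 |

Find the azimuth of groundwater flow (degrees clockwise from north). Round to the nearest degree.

∂h/∂x = (394.3 − 395.4) / (610301 − 610206) = -0.01158
∂h/∂y = (394.5 − 395.4) / (3023135 − 3022995) = -0.006429
Flow direction (−∇h) has components (+0.01158 E, +0.006429 N).
Azimuth = atan2(E, N) = atan2(+0.01158, +0.006429) = 61.0° ≈ 061°.

061°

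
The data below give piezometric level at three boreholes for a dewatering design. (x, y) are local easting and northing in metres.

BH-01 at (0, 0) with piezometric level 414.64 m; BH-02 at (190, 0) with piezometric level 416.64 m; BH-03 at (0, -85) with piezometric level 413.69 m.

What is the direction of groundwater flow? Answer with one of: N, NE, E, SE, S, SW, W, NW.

SW

∂h/∂x = (416.64 − 414.64) / (190 − 0) = +0.01053
∂h/∂y = (413.69 − 414.64) / (-85 − 0) = +0.01118
Flow = −∇h = (-0.01053 east, -0.01118 north), which points southwest.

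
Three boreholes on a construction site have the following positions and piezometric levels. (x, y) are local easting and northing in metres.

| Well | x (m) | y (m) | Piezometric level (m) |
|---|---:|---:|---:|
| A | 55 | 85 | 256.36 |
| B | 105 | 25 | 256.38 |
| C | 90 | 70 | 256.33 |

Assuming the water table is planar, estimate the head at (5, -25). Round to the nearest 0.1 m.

256.6 m

Taking A as reference: B−A = (50, -60, +0.02); C−A = (35, -15, -0.03).
Solve a·Δx + b·Δy = Δh: det = 50·(-15) − 35·(-60) = 1350.
∂h/∂x = [(+0.02)·(-15) − (-0.03)·(-60)] / 1350 = -0.001556
∂h/∂y = [50·(-0.03) − 35·(+0.02)] / 1350 = -0.001630
h(5, -25) = 256.36 + (-0.001556)·(-50) + (-0.001630)·(-110) = 256.36 +0.078 +0.179 = 256.617 m.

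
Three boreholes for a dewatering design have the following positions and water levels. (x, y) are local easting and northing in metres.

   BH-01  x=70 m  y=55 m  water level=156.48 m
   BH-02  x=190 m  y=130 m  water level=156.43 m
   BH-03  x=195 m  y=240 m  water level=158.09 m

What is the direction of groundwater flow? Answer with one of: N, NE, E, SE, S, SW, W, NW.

Three-point gradient (reference BH-01): Δ to BH-02 = (120, 75, -0.05), Δ to BH-03 = (125, 185, +1.61).
∂h/∂x = -0.01014, ∂h/∂y = +0.01555 (det = 12825).
Flow = −∇h = (+0.01014 east, -0.01555 north), which points southeast.

SE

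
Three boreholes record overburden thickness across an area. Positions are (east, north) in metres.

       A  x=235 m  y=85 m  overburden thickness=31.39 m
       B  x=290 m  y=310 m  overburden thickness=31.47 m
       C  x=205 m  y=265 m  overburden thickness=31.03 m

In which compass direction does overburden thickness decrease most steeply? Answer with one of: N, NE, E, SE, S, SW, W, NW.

W

Taking A as reference: B−A = (55, 225, +0.08); C−A = (-30, 180, -0.36).
Solve a·Δx + b·Δy = Δd: det = 55·180 − (-30)·225 = 16650.
∂d/∂x = [(+0.08)·180 − (-0.36)·225] / 16650 = +0.005730
∂d/∂y = [55·(-0.36) − (-30)·(+0.08)] / 16650 = -0.001045
Steepest decrease is along −∇f = (-0.005730 E, +0.001045 N) → west.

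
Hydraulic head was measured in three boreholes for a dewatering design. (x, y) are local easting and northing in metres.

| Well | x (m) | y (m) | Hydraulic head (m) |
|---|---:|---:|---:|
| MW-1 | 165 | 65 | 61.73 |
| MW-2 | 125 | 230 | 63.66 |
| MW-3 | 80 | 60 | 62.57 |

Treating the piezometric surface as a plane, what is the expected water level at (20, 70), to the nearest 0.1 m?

63.3 m

With h = a·x + b·y + c and MW-1 as origin, the differences give:
  (-40)·a + 165·b = +1.93
  (-85)·a + (-5)·b = +0.84
Eliminate b (×(-5) and ×165, subtract): 14225·a = -148.250 → a = ∂h/∂x = -0.01042
Back-substitute: b = ∂h/∂y = +0.009170.
h(20, 70) = 61.73 + (-0.01042)·(-145) + (+0.009170)·(5) = 61.73 +1.511 +0.046 = 63.287 m.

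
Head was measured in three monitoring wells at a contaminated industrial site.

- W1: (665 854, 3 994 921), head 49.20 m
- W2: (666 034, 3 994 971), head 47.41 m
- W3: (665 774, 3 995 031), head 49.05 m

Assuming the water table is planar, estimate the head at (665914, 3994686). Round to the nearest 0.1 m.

Differences from W1: to W2 (Δx, Δy, Δh) = (180, 50, -1.79); to W3 = (-80, 110, -0.15).
Solve a·Δx + b·Δy = Δh: det = 180·110 − (-80)·50 = 23800.
∂h/∂x = [(-1.79)·110 − (-0.15)·50] / 23800 = -0.007958
∂h/∂y = [180·(-0.15) − (-80)·(-1.79)] / 23800 = -0.007151
h(665914, 3994686) = 49.20 + (-0.007958)·(60) + (-0.007151)·(-235) = 49.20 -0.477 +1.681 = 50.403 m.

50.4 m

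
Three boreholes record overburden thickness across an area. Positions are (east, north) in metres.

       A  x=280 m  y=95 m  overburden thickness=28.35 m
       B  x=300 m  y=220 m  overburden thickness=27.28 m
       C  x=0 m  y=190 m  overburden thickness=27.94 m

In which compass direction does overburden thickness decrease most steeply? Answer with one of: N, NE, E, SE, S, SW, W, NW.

N

With d = a·x + b·y + c and A as origin, the differences give:
  20·a + 125·b = -1.07
  (-280)·a + 95·b = -0.41
Eliminate b (×95 and ×125, subtract): 36900·a = -50.400 → a = ∂d/∂x = -0.001366
Back-substitute: b = ∂d/∂y = -0.008341.
Steepest decrease is along −∇f = (+0.001366 E, +0.008341 N) → north.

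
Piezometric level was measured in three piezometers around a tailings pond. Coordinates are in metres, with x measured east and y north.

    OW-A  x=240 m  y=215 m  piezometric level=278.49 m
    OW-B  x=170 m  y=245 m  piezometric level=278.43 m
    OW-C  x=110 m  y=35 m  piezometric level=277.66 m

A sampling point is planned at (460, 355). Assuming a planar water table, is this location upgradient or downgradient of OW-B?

upgradient

Three-point gradient (reference OW-A): Δ to OW-B = (-70, 30, -0.06), Δ to OW-C = (-130, -180, -0.83).
∂h/∂x = +0.002164, ∂h/∂y = +0.003048 (det = 16500).
Head at (460, 355) = 278.49 + (+0.002164)·(220) + (+0.003048)·(140) = 279.39 m.
That is higher than the 278.43 m at OW-B, so the point is upgradient.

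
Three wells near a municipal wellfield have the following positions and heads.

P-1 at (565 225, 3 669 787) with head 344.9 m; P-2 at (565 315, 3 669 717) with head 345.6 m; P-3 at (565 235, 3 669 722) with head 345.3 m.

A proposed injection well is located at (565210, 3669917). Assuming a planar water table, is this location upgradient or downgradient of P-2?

Three-point gradient (reference P-1): Δ to P-2 = (90, -70, +0.7), Δ to P-3 = (10, -65, +0.4).
∂h/∂x = +0.003398, ∂h/∂y = -0.005631 (det = -5150).
Head at (565210, 3669917) = 344.9 + (+0.003398)·(-15) + (-0.005631)·(130) = 344.12 m.
That is lower than the 345.6 m at P-2, so the point is downgradient.

downgradient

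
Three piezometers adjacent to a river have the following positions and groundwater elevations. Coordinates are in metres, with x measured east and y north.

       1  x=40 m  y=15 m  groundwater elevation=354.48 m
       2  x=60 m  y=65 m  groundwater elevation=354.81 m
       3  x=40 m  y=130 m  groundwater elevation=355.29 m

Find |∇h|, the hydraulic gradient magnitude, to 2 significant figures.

0.0071

Differences from 1: to 2 (Δx, Δy, Δh) = (20, 50, +0.33); to 3 = (0, 115, +0.81).
Determinant of the coordinate differences = 20·115 − 0·50 = 2300.
∂h/∂x = [(+0.33)·115 − (+0.81)·50] / 2300 = -0.001109
∂h/∂y = [20·(+0.81) − 0·(+0.33)] / 2300 = +0.007043
|∇h| = √(-0.001109² + 0.007043²) = 0.00713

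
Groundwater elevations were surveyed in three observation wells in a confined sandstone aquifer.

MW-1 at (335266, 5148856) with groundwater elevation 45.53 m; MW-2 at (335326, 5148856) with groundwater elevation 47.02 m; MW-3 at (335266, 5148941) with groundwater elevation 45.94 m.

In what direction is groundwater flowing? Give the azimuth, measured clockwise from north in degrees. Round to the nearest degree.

259°

∂h/∂x = (47.02 − 45.53) / (335326 − 335266) = +0.02483
∂h/∂y = (45.94 − 45.53) / (5148941 − 5148856) = +0.004824
Flow direction (−∇h) has components (-0.02483 E, -0.004824 N).
Azimuth = atan2(E, N) = atan2(-0.02483, -0.004824) = 259.0° ≈ 259°.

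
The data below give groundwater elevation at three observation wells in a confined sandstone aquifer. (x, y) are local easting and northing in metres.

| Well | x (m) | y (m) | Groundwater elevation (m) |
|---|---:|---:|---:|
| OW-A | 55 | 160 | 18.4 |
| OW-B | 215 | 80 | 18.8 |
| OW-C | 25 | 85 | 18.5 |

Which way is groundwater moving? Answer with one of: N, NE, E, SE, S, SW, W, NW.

NW

Differences from OW-A: to OW-B (Δx, Δy, Δh) = (160, -80, +0.4); to OW-C = (-30, -75, +0.1).
Solve a·Δx + b·Δy = Δh: det = 160·(-75) − (-30)·(-80) = -14400.
∂h/∂x = [(+0.4)·(-75) − (+0.1)·(-80)] / -14400 = +0.001528
∂h/∂y = [160·(+0.1) − (-30)·(+0.4)] / -14400 = -0.001944
Flow = −∇h = (-0.001528 east, +0.001944 north), which points northwest.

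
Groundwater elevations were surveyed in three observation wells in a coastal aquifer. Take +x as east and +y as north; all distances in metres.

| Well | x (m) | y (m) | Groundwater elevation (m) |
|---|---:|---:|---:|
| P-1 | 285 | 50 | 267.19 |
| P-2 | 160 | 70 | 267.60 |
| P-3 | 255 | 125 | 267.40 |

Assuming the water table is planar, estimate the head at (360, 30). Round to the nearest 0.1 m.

Taking P-1 as reference: P-2−P-1 = (-125, 20, +0.41); P-3−P-1 = (-30, 75, +0.21).
Solve a·Δx + b·Δy = Δh: det = (-125)·75 − (-30)·20 = -8775.
∂h/∂x = [(+0.41)·75 − (+0.21)·20] / -8775 = -0.003026
∂h/∂y = [(-125)·(+0.21) − (-30)·(+0.41)] / -8775 = +0.001590
h(360, 30) = 267.19 + (-0.003026)·(75) + (+0.001590)·(-20) = 267.19 -0.227 -0.032 = 266.931 m.

266.9 m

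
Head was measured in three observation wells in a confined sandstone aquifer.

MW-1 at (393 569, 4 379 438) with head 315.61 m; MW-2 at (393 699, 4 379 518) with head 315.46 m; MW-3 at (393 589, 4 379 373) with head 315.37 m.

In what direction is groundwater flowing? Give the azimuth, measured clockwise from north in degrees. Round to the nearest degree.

134°

With h = a·x + b·y + c and MW-1 as origin, the differences give:
  130·a + 80·b = -0.15
  20·a + (-65)·b = -0.24
Eliminate b (×(-65) and ×80, subtract): -10050·a = 28.950 → a = ∂h/∂x = -0.002881
Back-substitute: b = ∂h/∂y = +0.002806.
Flow direction (−∇h) has components (+0.002881 E, -0.002806 N).
Azimuth = atan2(E, N) = atan2(+0.002881, -0.002806) = 134.2° ≈ 134°.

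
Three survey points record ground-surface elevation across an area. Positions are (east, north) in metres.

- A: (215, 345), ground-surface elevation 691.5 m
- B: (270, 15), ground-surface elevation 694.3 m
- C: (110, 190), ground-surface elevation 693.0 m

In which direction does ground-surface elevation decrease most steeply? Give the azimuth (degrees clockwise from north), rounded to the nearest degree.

009°

With z = a·x + b·y + c and A as origin, the differences give:
  55·a + (-330)·b = +2.8
  (-105)·a + (-155)·b = +1.5
Eliminate b (×(-155) and ×(-330), subtract): -43175·a = 61.00 → a = ∂z/∂x = -0.001413
Back-substitute: b = ∂z/∂y = -0.008720.
Steepest decrease is along −∇f: components (+0.001413 E, +0.008720 N).
Azimuth = atan2(+0.001413, +0.008720) = 9.2° ≈ 009°.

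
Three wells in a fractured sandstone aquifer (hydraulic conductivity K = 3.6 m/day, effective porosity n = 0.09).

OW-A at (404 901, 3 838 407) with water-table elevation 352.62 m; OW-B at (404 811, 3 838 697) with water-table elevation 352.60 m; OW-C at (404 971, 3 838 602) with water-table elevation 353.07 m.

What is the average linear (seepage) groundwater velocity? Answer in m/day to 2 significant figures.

0.15 m/day

Taking OW-A as reference: OW-B−OW-A = (-90, 290, -0.02); OW-C−OW-A = (70, 195, +0.45).
Solve a·Δx + b·Δy = Δh: det = (-90)·195 − 70·290 = -37850.
∂h/∂x = [(-0.02)·195 − (+0.45)·290] / -37850 = +0.003551
∂h/∂y = [(-90)·(+0.45) − 70·(-0.02)] / -37850 = +0.001033
|∇h| = √(0.003551² + 0.001033²) = 0.003698
Seepage velocity v = K·i/n = 3.6 × 0.003698 / 0.09 = 0.1479 m/day.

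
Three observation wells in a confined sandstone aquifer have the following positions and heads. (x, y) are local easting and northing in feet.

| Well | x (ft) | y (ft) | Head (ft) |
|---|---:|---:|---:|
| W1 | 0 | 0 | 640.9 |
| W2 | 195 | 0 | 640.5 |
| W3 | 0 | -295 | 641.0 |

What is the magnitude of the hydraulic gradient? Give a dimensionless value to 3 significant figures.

∂h/∂x = (640.5 − 640.9) / (195 − 0) = -0.002051
∂h/∂y = (641.0 − 640.9) / (-295 − 0) = -0.0003390
|∇h| = √(-0.002051² + -0.0003390²) = 0.002079

0.00208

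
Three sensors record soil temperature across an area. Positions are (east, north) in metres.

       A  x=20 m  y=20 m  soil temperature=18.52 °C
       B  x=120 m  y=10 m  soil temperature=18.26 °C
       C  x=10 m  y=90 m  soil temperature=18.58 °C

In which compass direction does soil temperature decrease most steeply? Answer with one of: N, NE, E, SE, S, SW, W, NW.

Taking A as reference: B−A = (100, -10, -0.26); C−A = (-10, 70, +0.06).
Solve a·Δx + b·Δy = ΔT: det = 100·70 − (-10)·(-10) = 6900.
∂T/∂x = [(-0.26)·70 − (+0.06)·(-10)] / 6900 = -0.002551
∂T/∂y = [100·(+0.06) − (-10)·(-0.26)] / 6900 = +0.0004928
Steepest decrease is along −∇f = (+0.002551 E, -0.0004928 N) → east.

E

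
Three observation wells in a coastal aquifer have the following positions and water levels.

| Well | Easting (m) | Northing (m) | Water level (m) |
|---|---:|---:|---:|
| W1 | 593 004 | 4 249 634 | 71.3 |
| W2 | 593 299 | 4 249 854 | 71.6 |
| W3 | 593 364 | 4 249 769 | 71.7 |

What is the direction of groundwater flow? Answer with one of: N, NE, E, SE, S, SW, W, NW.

W

Taking W1 as reference: W2−W1 = (295, 220, +0.3); W3−W1 = (360, 135, +0.4).
Determinant of the coordinate differences = 295·135 − 360·220 = -39375.
∂h/∂x = [(+0.3)·135 − (+0.4)·220] / -39375 = +0.001206
∂h/∂y = [295·(+0.4) − 360·(+0.3)] / -39375 = -0.0002540
Flow = −∇h = (-0.001206 east, +0.0002540 north), which points west.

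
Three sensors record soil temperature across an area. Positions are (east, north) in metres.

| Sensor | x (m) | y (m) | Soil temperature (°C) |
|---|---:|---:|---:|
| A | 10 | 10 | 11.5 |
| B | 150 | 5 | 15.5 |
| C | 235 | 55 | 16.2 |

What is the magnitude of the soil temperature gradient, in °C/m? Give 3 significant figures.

Taking A as reference: B−A = (140, -5, +4.0); C−A = (225, 45, +4.7).
Determinant of the coordinate differences = 140·45 − 225·(-5) = 7425.
∂T/∂x = [(+4.0)·45 − (+4.7)·(-5)] / 7425 = +0.02741
∂T/∂y = [140·(+4.7) − 225·(+4.0)] / 7425 = -0.03259
|∇f| = √(0.02741² + -0.03259²) = 0.04258 °C/m

0.0426 °C/m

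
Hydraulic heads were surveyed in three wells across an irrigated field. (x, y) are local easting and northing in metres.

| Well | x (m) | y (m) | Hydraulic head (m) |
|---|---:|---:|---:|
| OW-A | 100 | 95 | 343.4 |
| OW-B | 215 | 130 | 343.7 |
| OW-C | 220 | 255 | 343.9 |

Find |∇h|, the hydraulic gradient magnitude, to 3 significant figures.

Differences from OW-A: to OW-B (Δx, Δy, Δh) = (115, 35, +0.3); to OW-C = (120, 160, +0.5).
Determinant of the coordinate differences = 115·160 − 120·35 = 14200.
∂h/∂x = [(+0.3)·160 − (+0.5)·35] / 14200 = +0.002148
∂h/∂y = [115·(+0.5) − 120·(+0.3)] / 14200 = +0.001514
|∇h| = √(0.002148² + 0.001514²) = 0.002628

0.00263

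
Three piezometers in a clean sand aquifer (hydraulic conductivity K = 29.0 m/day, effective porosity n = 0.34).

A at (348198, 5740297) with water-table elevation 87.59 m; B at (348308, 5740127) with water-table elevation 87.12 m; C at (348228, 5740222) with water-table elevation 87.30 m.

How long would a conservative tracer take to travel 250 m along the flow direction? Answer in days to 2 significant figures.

410 days

Differences from A: to B (Δx, Δy, Δh) = (110, -170, -0.47); to C = (30, -75, -0.29).
Solve a·Δx + b·Δy = Δh: det = 110·(-75) − 30·(-170) = -3150.
∂h/∂x = [(-0.47)·(-75) − (-0.29)·(-170)] / -3150 = +0.004460
∂h/∂y = [110·(-0.29) − 30·(-0.47)] / -3150 = +0.005651
|∇h| = √(0.004460² + 0.005651²) = 0.007199
Seepage velocity v = K·i/n = 29.0 × 0.007199 / 0.34 = 0.614 m/day.
t = 250 / 0.614 = 407.2 days.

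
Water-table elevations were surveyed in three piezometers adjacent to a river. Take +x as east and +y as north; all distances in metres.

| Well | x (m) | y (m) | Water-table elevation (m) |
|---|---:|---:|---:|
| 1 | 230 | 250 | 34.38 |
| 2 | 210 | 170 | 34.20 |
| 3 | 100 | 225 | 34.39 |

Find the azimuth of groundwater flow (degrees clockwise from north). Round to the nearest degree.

167°

Differences from 1: to 2 (Δx, Δy, Δh) = (-20, -80, -0.18); to 3 = (-130, -25, +0.01).
Solve a·Δx + b·Δy = Δh: det = (-20)·(-25) − (-130)·(-80) = -9900.
∂h/∂x = [(-0.18)·(-25) − (+0.01)·(-80)] / -9900 = -0.0005354
∂h/∂y = [(-20)·(+0.01) − (-130)·(-0.18)] / -9900 = +0.002384
Flow direction (−∇h) has components (+0.0005354 E, -0.002384 N).
Azimuth = atan2(E, N) = atan2(+0.0005354, -0.002384) = 167.3° ≈ 167°.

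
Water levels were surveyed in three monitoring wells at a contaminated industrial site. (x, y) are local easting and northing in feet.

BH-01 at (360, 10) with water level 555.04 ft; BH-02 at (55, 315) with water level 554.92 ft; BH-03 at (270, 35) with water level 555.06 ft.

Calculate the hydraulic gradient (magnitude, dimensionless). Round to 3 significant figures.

0.000968

With h = a·x + b·y + c and BH-01 as origin, the differences give:
  (-305)·a + 305·b = -0.12
  (-90)·a + 25·b = +0.02
Eliminate b (×25 and ×305, subtract): 19825·a = -9.100 → a = ∂h/∂x = -0.0004590
Back-substitute: b = ∂h/∂y = -0.0008525.
|∇h| = √(-0.0004590² + -0.0008525²) = 0.0009682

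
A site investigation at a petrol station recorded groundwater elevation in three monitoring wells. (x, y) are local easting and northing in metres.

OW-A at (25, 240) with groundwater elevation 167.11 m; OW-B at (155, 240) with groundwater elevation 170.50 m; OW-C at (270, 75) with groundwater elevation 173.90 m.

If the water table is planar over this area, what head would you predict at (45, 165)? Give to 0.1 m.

Taking OW-A as reference: OW-B−OW-A = (130, 0, +3.39); OW-C−OW-A = (245, -165, +6.79).
Solve a·Δx + b·Δy = Δh: det = 130·(-165) − 245·0 = -21450.
∂h/∂x = [(+3.39)·(-165) − (+6.79)·0] / -21450 = +0.02608
∂h/∂y = [130·(+6.79) − 245·(+3.39)] / -21450 = -0.002431
h(45, 165) = 167.11 + (+0.02608)·(20) + (-0.002431)·(-75) = 167.11 +0.522 +0.182 = 167.814 m.

167.8 m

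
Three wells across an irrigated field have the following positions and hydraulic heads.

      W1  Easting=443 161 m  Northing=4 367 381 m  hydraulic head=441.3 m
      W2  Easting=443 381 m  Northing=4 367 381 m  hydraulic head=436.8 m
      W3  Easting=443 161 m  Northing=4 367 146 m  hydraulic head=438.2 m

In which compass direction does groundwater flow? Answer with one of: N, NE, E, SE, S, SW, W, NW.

SE

∂h/∂x = (436.8 − 441.3) / (443381 − 443161) = -0.02045
∂h/∂y = (438.2 − 441.3) / (4367146 − 4367381) = +0.01319
Flow = −∇h = (+0.02045 east, -0.01319 north), which points southeast.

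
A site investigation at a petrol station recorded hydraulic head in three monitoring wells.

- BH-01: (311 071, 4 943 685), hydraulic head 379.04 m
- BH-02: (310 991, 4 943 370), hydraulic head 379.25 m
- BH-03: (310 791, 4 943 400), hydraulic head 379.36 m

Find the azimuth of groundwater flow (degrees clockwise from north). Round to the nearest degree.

Differences from BH-01: to BH-02 (Δx, Δy, Δh) = (-80, -315, +0.21); to BH-03 = (-280, -285, +0.32).
Determinant of the coordinate differences = (-80)·(-285) − (-280)·(-315) = -65400.
∂h/∂x = [(+0.21)·(-285) − (+0.32)·(-315)] / -65400 = -0.0006261
∂h/∂y = [(-80)·(+0.32) − (-280)·(+0.21)] / -65400 = -0.0005076
Flow direction (−∇h) has components (+0.0006261 E, +0.0005076 N).
Azimuth = atan2(E, N) = atan2(+0.0006261, +0.0005076) = 51.0° ≈ 051°.

051°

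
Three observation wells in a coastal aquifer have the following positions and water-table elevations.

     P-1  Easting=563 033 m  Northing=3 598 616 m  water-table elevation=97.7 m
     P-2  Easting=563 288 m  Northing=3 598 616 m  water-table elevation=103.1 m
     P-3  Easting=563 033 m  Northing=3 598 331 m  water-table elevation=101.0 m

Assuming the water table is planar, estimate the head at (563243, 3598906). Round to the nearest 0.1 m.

98.8 m

∂h/∂x = (103.1 − 97.7) / (563288 − 563033) = +0.02118
∂h/∂y = (101.0 − 97.7) / (3598331 − 3598616) = -0.01158
h(563243, 3598906) = 97.7 + (+0.02118)·(210) + (-0.01158)·(290) = 97.7 +4.447 -3.358 = 98.789 m.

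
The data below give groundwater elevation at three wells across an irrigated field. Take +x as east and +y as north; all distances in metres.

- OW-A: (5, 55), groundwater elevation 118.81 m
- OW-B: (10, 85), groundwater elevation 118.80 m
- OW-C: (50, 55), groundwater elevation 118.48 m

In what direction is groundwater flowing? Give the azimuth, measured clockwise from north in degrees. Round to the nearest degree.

Three-point gradient (reference OW-A): Δ to OW-B = (5, 30, -0.01), Δ to OW-C = (45, 0, -0.33).
∂h/∂x = -0.007333, ∂h/∂y = +0.0008889 (det = -1350).
Flow direction (−∇h) has components (+0.007333 E, -0.0008889 N).
Azimuth = atan2(E, N) = atan2(+0.007333, -0.0008889) = 96.9° ≈ 097°.

097°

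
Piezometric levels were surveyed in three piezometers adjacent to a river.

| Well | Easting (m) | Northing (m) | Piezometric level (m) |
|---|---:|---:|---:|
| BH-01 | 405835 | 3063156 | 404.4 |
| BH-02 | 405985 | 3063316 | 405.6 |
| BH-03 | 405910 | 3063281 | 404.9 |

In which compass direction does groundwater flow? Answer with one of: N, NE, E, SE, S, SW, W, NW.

Taking BH-01 as reference: BH-02−BH-01 = (150, 160, +1.2); BH-03−BH-01 = (75, 125, +0.5).
Solve a·Δx + b·Δy = Δh: det = 150·125 − 75·160 = 6750.
∂h/∂x = [(+1.2)·125 − (+0.5)·160] / 6750 = +0.01037
∂h/∂y = [150·(+0.5) − 75·(+1.2)] / 6750 = -0.002222
Flow = −∇h = (-0.01037 east, +0.002222 north), which points west.

W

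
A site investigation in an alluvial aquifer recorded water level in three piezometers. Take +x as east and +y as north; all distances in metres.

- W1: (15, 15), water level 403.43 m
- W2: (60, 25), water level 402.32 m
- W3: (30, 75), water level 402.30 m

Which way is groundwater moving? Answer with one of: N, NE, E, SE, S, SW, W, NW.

NE

Differences from W1: to W2 (Δx, Δy, Δh) = (45, 10, -1.11); to W3 = (15, 60, -1.13).
Determinant of the coordinate differences = 45·60 − 15·10 = 2550.
∂h/∂x = [(-1.11)·60 − (-1.13)·10] / 2550 = -0.02169
∂h/∂y = [45·(-1.13) − 15·(-1.11)] / 2550 = -0.01341
Flow = −∇h = (+0.02169 east, +0.01341 north), which points northeast.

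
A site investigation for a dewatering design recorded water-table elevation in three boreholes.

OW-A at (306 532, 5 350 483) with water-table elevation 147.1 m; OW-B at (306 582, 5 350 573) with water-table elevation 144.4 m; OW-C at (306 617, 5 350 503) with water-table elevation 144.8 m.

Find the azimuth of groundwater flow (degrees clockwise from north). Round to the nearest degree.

053°

Taking OW-A as reference: OW-B−OW-A = (50, 90, -2.7); OW-C−OW-A = (85, 20, -2.3).
Determinant of the coordinate differences = 50·20 − 85·90 = -6650.
∂h/∂x = [(-2.7)·20 − (-2.3)·90] / -6650 = -0.02301
∂h/∂y = [50·(-2.3) − 85·(-2.7)] / -6650 = -0.01722
Flow direction (−∇h) has components (+0.02301 E, +0.01722 N).
Azimuth = atan2(E, N) = atan2(+0.02301, +0.01722) = 53.2° ≈ 053°.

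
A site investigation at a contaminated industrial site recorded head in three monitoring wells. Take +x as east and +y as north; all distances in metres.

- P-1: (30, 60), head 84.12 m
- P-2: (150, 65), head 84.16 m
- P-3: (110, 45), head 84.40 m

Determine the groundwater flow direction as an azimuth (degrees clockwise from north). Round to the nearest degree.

Differences from P-1: to P-2 (Δx, Δy, Δh) = (120, 5, +0.04); to P-3 = (80, -15, +0.28).
Solve a·Δx + b·Δy = Δh: det = 120·(-15) − 80·5 = -2200.
∂h/∂x = [(+0.04)·(-15) − (+0.28)·5] / -2200 = +0.0009091
∂h/∂y = [120·(+0.28) − 80·(+0.04)] / -2200 = -0.01382
Flow direction (−∇h) has components (-0.0009091 E, +0.01382 N).
Azimuth = atan2(E, N) = atan2(-0.0009091, +0.01382) = 356.2° ≈ 356°.

356°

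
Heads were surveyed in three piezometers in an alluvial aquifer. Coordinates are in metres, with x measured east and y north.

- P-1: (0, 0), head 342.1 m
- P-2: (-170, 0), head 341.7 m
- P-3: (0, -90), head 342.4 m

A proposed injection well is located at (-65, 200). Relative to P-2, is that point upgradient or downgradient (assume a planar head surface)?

downgradient

∂h/∂x = (341.7 − 342.1) / (-170 − 0) = +0.002353
∂h/∂y = (342.4 − 342.1) / (-90 − 0) = -0.003333
Head at (-65, 200) = 342.1 + (+0.002353)·(-65) + (-0.003333)·(200) = 341.28 m.
That is lower than the 341.7 m at P-2, so the point is downgradient.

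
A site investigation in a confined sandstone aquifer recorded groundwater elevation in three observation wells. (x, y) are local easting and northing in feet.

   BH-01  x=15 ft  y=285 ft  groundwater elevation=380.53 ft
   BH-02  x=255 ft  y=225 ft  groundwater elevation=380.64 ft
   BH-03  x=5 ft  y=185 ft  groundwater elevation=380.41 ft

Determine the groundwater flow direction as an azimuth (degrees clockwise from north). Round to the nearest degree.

With h = a·x + b·y + c and BH-01 as origin, the differences give:
  240·a + (-60)·b = +0.11
  (-10)·a + (-100)·b = -0.12
Eliminate b (×(-100) and ×(-60), subtract): -24600·a = -18.200 → a = ∂h/∂x = +0.0007398
Back-substitute: b = ∂h/∂y = +0.001126.
Flow direction (−∇h) has components (-0.0007398 E, -0.001126 N).
Azimuth = atan2(E, N) = atan2(-0.0007398, -0.001126) = 213.3° ≈ 213°.

213°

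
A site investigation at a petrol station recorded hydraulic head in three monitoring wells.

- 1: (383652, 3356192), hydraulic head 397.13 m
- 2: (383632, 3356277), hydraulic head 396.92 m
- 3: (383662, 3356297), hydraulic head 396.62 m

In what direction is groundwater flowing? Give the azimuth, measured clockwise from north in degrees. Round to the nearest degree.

060°

Differences from 1: to 2 (Δx, Δy, Δh) = (-20, 85, -0.21); to 3 = (10, 105, -0.51).
Solve a·Δx + b·Δy = Δh: det = (-20)·105 − 10·85 = -2950.
∂h/∂x = [(-0.21)·105 − (-0.51)·85] / -2950 = -0.007220
∂h/∂y = [(-20)·(-0.51) − 10·(-0.21)] / -2950 = -0.004169
Flow direction (−∇h) has components (+0.007220 E, +0.004169 N).
Azimuth = atan2(E, N) = atan2(+0.007220, +0.004169) = 60.0° ≈ 060°.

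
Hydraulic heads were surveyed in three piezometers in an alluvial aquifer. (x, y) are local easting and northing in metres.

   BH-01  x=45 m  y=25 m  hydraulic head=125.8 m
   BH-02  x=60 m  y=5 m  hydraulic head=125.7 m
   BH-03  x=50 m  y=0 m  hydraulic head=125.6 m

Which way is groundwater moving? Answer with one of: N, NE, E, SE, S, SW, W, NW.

SW

Taking BH-01 as reference: BH-02−BH-01 = (15, -20, -0.1); BH-03−BH-01 = (5, -25, -0.2).
Solve a·Δx + b·Δy = Δh: det = 15·(-25) − 5·(-20) = -275.
∂h/∂x = [(-0.1)·(-25) − (-0.2)·(-20)] / -275 = +0.005455
∂h/∂y = [15·(-0.2) − 5·(-0.1)] / -275 = +0.009091
Flow = −∇h = (-0.005455 east, -0.009091 north), which points southwest.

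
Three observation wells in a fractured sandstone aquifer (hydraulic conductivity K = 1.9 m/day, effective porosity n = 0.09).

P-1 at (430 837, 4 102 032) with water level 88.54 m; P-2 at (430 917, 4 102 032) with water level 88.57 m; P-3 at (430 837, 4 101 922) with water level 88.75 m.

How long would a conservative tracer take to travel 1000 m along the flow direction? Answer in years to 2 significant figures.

67 years

∂h/∂x = (88.57 − 88.54) / (430917 − 430837) = +0.0003750
∂h/∂y = (88.75 − 88.54) / (4101922 − 4102032) = -0.001909
|∇h| = √(0.0003750² + -0.001909²) = 0.001945
Seepage velocity v = K·i/n = 1.9 × 0.001945 / 0.09 = 0.04106 m/day.
t = 1000 / 0.04106 = 2.435e+04 days = 66.7 years.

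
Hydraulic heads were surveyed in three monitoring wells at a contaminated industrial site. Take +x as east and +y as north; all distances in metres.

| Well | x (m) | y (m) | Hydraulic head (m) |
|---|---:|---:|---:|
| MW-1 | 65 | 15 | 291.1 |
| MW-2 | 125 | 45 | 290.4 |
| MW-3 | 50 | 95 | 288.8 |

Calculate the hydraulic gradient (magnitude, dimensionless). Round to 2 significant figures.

0.028

Three-point gradient (reference MW-1): Δ to MW-2 = (60, 30, -0.7), Δ to MW-3 = (-15, 80, -2.3).
∂h/∂x = +0.002476, ∂h/∂y = -0.02829 (det = 5250).
|∇h| = √(0.002476² + -0.02829²) = 0.0284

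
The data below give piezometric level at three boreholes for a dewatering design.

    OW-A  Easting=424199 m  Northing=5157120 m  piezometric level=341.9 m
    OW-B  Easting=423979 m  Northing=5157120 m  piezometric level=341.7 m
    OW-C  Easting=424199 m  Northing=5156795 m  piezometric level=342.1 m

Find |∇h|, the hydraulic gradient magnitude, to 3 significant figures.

∂h/∂x = (341.7 − 341.9) / (423979 − 424199) = +0.0009091
∂h/∂y = (342.1 − 341.9) / (5156795 − 5157120) = -0.0006154
|∇h| = √(0.0009091² + -0.0006154²) = 0.001098

0.00110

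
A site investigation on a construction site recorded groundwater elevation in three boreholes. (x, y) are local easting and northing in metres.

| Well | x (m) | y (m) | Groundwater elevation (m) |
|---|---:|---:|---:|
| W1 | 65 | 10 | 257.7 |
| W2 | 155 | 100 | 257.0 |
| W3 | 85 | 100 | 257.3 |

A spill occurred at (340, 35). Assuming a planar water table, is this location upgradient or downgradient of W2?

Three-point gradient (reference W1): Δ to W2 = (90, 90, -0.7), Δ to W3 = (20, 90, -0.4).
∂h/∂x = -0.004286, ∂h/∂y = -0.003492 (det = 6300).
Head at (340, 35) = 257.7 + (-0.004286)·(275) + (-0.003492)·(25) = 256.43 m.
That is lower than the 257.0 m at W2, so the point is downgradient.

downgradient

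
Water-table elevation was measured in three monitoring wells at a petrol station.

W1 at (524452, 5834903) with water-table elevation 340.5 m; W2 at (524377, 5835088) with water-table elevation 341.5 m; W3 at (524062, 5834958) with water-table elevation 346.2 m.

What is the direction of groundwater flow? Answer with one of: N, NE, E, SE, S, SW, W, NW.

With h = a·x + b·y + c and W1 as origin, the differences give:
  (-75)·a + 185·b = +1.0
  (-390)·a + 55·b = +5.7
Eliminate b (×55 and ×185, subtract): 68025·a = -999.50 → a = ∂h/∂x = -0.01469
Back-substitute: b = ∂h/∂y = -0.0005513.
Flow = −∇h = (+0.01469 east, +0.0005513 north), which points east.

E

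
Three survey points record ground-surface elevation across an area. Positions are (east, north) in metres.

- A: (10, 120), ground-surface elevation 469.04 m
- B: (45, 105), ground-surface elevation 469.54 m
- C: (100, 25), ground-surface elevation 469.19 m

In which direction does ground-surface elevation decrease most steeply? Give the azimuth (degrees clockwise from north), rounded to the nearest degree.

229°

With z = a·x + b·y + c and A as origin, the differences give:
  35·a + (-15)·b = +0.50
  90·a + (-95)·b = +0.15
Eliminate b (×(-95) and ×(-15), subtract): -1975·a = -45.250 → a = ∂z/∂x = +0.02291
Back-substitute: b = ∂z/∂y = +0.02013.
Steepest decrease is along −∇f: components (-0.02291 E, -0.02013 N).
Azimuth = atan2(-0.02291, -0.02013) = 228.7° ≈ 229°.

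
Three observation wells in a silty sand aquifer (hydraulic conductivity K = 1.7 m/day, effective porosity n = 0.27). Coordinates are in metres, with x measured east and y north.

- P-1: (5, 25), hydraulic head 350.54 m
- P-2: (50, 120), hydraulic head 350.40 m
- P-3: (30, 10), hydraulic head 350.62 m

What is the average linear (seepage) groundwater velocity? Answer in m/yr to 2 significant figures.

6.8 m/yr

Differences from P-1: to P-2 (Δx, Δy, Δh) = (45, 95, -0.14); to P-3 = (25, -15, +0.08).
Determinant of the coordinate differences = 45·(-15) − 25·95 = -3050.
∂h/∂x = [(-0.14)·(-15) − (+0.08)·95] / -3050 = +0.001803
∂h/∂y = [45·(+0.08) − 25·(-0.14)] / -3050 = -0.002328
|∇h| = √(0.001803² + -0.002328²) = 0.002945
Seepage velocity v = K·i/n = 1.7 × 0.002945 / 0.27 = 0.01854 m/day = 6.772 m/yr.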